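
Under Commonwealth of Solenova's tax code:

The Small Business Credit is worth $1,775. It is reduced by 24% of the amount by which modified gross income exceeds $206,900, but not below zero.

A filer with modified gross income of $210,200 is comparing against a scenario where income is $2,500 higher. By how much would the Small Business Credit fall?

$600

At $210,200 — 24% of the $3,300 excess over $206,900 is $792; credit = $1,775 − $792 = $983.
At $212,700 — 24% of the $5,800 excess over $206,900 is $1,392; credit = $1,775 − $1,392 = $383.
Lost: $983 − $383 = $600.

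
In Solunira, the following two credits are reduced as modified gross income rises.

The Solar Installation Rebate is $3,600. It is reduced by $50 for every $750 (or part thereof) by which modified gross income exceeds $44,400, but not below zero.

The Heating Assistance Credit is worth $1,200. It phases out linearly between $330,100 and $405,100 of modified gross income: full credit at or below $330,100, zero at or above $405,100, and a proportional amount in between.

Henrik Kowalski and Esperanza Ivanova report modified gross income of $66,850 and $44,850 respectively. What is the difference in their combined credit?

$1,450

Henrik ($66,850): Solar Installation Rebate: income exceeds $44,400 by $22,450, which is 30 full-or-partial $750 increments; reduction = 30 × $50 = $1,500, leaving $2,100. Heating Assistance Credit: $66,850 is at or below the $330,100 threshold, so the full $1,200 applies. total $2,100 + $1,200 = $3,300
Esperanza ($44,850): Solar Installation Rebate: income exceeds $44,400 by $450, which is 1 full-or-partial $750 increment; reduction = 1 × $50 = $50, leaving $3,550. Heating Assistance Credit: $44,850 is at or below the $330,100 threshold, so the full $1,200 applies. total $3,550 + $1,200 = $4,750
Difference: |$3,300 − $4,750| = $1,450.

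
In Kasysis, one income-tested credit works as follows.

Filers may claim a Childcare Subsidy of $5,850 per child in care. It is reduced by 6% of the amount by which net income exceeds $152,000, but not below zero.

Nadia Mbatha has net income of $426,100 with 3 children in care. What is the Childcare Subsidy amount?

$1,104

Childcare Subsidy: base = 3 × $5,850 = $17,550. 6% of the $274,100 excess over $152,000 is $16,446; credit = $17,550 − $16,446 = $1,104.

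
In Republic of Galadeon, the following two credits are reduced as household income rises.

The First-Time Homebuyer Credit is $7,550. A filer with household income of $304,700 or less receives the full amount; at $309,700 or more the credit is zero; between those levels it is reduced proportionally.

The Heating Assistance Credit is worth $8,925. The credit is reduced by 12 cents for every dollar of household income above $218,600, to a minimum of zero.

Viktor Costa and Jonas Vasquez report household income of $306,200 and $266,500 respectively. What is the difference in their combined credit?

$5,442

Viktor ($306,200): First-Time Homebuyer Credit: $306,200 is $1,500 into a $5,000 phase-out range, leaving 3,500/5,000 of the credit: $7,550 × 3,500/5,000 = $5,285. Heating Assistance Credit: 12% of the $87,600 excess over $218,600 is $10,512 ≥ base, so the credit is $0. total $5,285 + $0 = $5,285
Jonas ($266,500): First-Time Homebuyer Credit: $266,500 is at or below the $304,700 threshold, so the full $7,550 applies. Heating Assistance Credit: 12% of the $47,900 excess over $218,600 is $5,748; credit = $8,925 − $5,748 = $3,177. total $7,550 + $3,177 = $10,727
Difference: |$5,285 − $10,727| = $5,442.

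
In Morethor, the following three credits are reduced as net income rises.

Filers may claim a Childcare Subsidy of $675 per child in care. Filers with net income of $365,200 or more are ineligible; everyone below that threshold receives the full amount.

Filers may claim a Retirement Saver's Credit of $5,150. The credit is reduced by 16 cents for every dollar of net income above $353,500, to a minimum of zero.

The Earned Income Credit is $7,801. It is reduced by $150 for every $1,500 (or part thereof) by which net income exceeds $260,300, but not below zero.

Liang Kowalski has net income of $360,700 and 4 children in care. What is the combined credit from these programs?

$6,698

Childcare Subsidy: base = 4 × $675 = $2,700. $360,700 is below the $365,200 cutoff, so the full $2,700 applies.
Retirement Saver's Credit: 16% of the $7,200 excess over $353,500 is $1,152; credit = $5,150 − $1,152 = $3,998.
Earned Income Credit: income exceeds $260,300 by $100,400 → 67 increments × $150 = $10,050 ≥ base, so the credit is $0.
Total: $2,700 + $3,998 + $0 = $6,698.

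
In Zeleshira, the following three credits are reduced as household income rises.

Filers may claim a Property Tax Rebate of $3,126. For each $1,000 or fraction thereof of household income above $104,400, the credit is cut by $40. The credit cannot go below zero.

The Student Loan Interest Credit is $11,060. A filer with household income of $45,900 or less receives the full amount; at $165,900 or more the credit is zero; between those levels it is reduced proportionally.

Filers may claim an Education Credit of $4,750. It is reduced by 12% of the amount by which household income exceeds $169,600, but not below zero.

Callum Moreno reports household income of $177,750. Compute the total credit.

Property Tax Rebate: income exceeds $104,400 by $73,350, which is 74 full-or-partial $1,000 increments; reduction = 74 × $40 = $2,960, leaving $166.
Student Loan Interest Credit: $177,750 is at or above $165,900, so the credit is $0.
Education Credit: 12% of the $8,150 excess over $169,600 is $978; credit = $4,750 − $978 = $3,772.
Total: $166 + $0 + $3,772 = $3,938.

$3,938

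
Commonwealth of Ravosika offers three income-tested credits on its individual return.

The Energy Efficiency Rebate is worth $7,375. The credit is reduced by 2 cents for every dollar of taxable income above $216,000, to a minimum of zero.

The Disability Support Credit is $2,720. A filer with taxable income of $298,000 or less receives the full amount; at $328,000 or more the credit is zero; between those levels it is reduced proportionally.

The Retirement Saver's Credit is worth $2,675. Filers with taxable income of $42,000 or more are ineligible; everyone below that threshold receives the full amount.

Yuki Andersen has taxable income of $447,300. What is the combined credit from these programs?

Energy Efficiency Rebate: 2% of the $231,300 excess over $216,000 is $4,626; credit = $7,375 − $4,626 = $2,749.
Disability Support Credit: $447,300 is at or above $328,000, so the credit is $0.
Retirement Saver's Credit: $447,300 meets or exceeds the $42,000 cutoff, so the credit is $0.
Total: $2,749 + $0 + $0 = $2,749.

$2,749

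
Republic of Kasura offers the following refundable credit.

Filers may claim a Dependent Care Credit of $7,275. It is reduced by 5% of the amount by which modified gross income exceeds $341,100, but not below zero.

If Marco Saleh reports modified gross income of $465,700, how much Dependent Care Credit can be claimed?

$1,045

Dependent Care Credit: 5% of the $124,600 excess over $341,100 is $6,230; credit = $7,275 − $6,230 = $1,045.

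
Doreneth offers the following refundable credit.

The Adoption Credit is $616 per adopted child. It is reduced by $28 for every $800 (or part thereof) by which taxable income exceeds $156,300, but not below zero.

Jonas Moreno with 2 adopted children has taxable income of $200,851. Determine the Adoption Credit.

$0

Adoption Credit: base = 2 × $616 = $1,232. income exceeds $156,300 by $44,551 → 56 increments × $28 = $1,568 ≥ base, so the credit is $0.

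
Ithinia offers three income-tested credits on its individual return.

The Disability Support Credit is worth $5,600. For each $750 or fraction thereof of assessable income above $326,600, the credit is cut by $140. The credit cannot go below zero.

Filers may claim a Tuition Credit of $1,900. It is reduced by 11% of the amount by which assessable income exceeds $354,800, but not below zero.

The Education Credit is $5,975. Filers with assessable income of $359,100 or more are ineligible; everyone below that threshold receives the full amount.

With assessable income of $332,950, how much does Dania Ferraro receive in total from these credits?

$12,215

Disability Support Credit: income exceeds $326,600 by $6,350, which is 9 full-or-partial $750 increments; reduction = 9 × $140 = $1,260, leaving $4,340.
Tuition Credit: $332,950 is at or below the $354,800 threshold, so the full $1,900 applies.
Education Credit: $332,950 is below the $359,100 cutoff, so the full $5,975 applies.
Total: $4,340 + $1,900 + $5,975 = $12,215.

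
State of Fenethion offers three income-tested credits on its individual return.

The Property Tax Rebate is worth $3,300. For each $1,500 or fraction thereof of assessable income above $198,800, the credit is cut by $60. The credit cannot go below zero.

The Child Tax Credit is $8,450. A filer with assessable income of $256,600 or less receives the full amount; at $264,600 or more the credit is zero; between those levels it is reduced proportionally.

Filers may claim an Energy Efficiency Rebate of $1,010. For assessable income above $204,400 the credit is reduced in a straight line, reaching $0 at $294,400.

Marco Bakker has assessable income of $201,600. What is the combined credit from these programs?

$12,640

Property Tax Rebate: income exceeds $198,800 by $2,800, which is 2 full-or-partial $1,500 increments; reduction = 2 × $60 = $120, leaving $3,180.
Child Tax Credit: $201,600 is at or below the $256,600 threshold, so the full $8,450 applies.
Energy Efficiency Rebate: $201,600 is at or below the $204,400 threshold, so the full $1,010 applies.
Total: $3,180 + $8,450 + $1,010 = $12,640.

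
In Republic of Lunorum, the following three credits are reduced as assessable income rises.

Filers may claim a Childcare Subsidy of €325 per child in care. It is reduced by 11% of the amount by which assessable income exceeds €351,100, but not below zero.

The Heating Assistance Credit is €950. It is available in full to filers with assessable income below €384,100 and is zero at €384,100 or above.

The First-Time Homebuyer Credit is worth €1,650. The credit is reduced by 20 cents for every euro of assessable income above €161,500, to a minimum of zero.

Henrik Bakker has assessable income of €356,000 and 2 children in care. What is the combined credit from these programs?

Childcare Subsidy: base = 2 × €325 = €650. 11% of the €4,900 excess over €351,100 is €539; credit = €650 − €539 = €111.
Heating Assistance Credit: €356,000 is below the €384,100 cutoff, so the full €950 applies.
First-Time Homebuyer Credit: 20% of the €194,500 excess over €161,500 is €38,900 ≥ base, so the credit is €0.
Total: €111 + €950 + €0 = €1,061.

€1,061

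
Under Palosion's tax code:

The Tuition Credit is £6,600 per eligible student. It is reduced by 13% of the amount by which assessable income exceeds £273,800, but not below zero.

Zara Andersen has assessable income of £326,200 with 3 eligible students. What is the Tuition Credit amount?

£12,988

Tuition Credit: base = 3 × £6,600 = £19,800. 13% of the £52,400 excess over £273,800 is £6,812; credit = £19,800 − £6,812 = £12,988.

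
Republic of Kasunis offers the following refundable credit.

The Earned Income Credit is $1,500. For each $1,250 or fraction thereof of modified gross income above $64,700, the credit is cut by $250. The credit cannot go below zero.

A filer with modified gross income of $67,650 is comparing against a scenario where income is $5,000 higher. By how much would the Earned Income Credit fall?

At $67,650 — income exceeds $64,700 by $2,950, which is 3 full-or-partial $1,250 increments; reduction = 3 × $250 = $750, leaving $750.
At $72,650 — income exceeds $64,700 by $7,950 → 7 increments × $250 = $1,750 ≥ base, so the credit is $0.
Lost: $750 − $0 = $750.

$750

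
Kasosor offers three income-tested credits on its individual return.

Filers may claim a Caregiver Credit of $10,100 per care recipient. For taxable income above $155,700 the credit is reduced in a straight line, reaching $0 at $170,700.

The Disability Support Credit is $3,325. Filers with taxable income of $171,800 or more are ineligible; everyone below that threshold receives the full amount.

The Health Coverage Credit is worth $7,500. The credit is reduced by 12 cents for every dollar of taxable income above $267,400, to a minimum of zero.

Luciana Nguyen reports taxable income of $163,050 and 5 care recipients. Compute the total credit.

$36,580

Caregiver Credit: base = 5 × $10,100 = $50,500. $163,050 is $7,350 into a $15,000 phase-out range, leaving 7,650/15,000 of the credit: $50,500 × 7,650/15,000 = $25,755.
Disability Support Credit: $163,050 is below the $171,800 cutoff, so the full $3,325 applies.
Health Coverage Credit: $163,050 is at or below the $267,400 threshold, so the full $7,500 applies.
Total: $25,755 + $3,325 + $7,500 = $36,580.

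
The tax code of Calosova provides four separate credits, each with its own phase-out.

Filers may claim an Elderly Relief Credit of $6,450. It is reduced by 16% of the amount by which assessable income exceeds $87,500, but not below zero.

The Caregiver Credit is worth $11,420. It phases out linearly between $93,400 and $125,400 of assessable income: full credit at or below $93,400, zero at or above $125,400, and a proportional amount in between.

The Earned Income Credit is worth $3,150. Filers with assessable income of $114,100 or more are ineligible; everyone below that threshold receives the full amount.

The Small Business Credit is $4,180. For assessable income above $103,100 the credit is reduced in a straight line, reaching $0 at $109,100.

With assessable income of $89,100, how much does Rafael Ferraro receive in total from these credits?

Elderly Relief Credit: 16% of the $1,600 excess over $87,500 is $256; credit = $6,450 − $256 = $6,194.
Caregiver Credit: $89,100 is at or below the $93,400 threshold, so the full $11,420 applies.
Earned Income Credit: $89,100 is below the $114,100 cutoff, so the full $3,150 applies.
Small Business Credit: $89,100 is at or below the $103,100 threshold, so the full $4,180 applies.
Total: $6,194 + $11,420 + $3,150 + $4,180 = $24,944.

$24,944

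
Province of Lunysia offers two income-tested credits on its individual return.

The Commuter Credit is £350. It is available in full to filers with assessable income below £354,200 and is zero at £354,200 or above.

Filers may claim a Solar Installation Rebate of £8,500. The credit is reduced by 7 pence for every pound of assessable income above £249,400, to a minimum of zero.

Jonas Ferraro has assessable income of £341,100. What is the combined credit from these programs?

£2,431

Commuter Credit: £341,100 is below the £354,200 cutoff, so the full £350 applies.
Solar Installation Rebate: 7% of the £91,700 excess over £249,400 is £6,419; credit = £8,500 − £6,419 = £2,081.
Total: £350 + £2,081 = £2,431.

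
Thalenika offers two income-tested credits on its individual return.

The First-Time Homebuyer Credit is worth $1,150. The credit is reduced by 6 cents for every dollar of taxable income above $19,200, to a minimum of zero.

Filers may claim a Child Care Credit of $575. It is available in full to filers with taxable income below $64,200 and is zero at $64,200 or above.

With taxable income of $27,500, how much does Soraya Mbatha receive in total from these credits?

$1,227

First-Time Homebuyer Credit: 6% of the $8,300 excess over $19,200 is $498; credit = $1,150 − $498 = $652.
Child Care Credit: $27,500 is below the $64,200 cutoff, so the full $575 applies.
Total: $652 + $575 = $1,227.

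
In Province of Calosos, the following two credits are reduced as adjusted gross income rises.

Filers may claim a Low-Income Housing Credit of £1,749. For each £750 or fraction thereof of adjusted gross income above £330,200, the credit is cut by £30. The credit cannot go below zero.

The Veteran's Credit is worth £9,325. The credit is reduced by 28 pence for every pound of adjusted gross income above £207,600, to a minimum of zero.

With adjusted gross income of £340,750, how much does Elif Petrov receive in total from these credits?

Low-Income Housing Credit: income exceeds £330,200 by £10,550, which is 15 full-or-partial £750 increments; reduction = 15 × £30 = £450, leaving £1,299.
Veteran's Credit: 28% of the £133,150 excess over £207,600 is £37,282 ≥ base, so the credit is £0.
Total: £1,299 + £0 = £1,299.

£1,299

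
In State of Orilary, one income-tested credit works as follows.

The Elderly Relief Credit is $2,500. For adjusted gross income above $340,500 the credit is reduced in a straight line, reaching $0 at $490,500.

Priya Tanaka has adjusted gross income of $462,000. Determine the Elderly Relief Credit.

Elderly Relief Credit: $462,000 is $121,500 into a $150,000 phase-out range, leaving 28,500/150,000 of the credit: $2,500 × 28,500/150,000 = $475.

$475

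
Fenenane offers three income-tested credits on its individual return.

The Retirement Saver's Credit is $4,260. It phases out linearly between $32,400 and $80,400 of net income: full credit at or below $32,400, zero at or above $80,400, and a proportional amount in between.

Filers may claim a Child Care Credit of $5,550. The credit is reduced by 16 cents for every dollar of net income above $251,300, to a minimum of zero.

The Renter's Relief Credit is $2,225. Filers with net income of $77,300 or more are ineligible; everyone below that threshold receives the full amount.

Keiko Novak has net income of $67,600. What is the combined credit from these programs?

Retirement Saver's Credit: $67,600 is $35,200 into a $48,000 phase-out range, leaving 12,800/48,000 of the credit: $4,260 × 12,800/48,000 = $1,136.
Child Care Credit: $67,600 is at or below the $251,300 threshold, so the full $5,550 applies.
Renter's Relief Credit: $67,600 is below the $77,300 cutoff, so the full $2,225 applies.
Total: $1,136 + $5,550 + $2,225 = $8,911.

$8,911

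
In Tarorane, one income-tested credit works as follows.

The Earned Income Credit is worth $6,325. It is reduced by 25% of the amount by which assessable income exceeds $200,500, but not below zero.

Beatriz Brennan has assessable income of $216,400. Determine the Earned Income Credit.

$2,350

Earned Income Credit: 25% of the $15,900 excess over $200,500 is $3,975; credit = $6,325 − $3,975 = $2,350.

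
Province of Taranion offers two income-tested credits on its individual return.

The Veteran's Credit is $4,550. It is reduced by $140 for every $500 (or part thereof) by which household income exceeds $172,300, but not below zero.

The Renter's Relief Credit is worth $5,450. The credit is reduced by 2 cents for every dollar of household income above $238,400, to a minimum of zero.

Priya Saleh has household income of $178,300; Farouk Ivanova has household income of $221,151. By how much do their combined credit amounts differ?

Priya ($178,300): Veteran's Credit: income exceeds $172,300 by $6,000, which is 12 full-or-partial $500 increments; reduction = 12 × $140 = $1,680, leaving $2,870. Renter's Relief Credit: $178,300 is at or below the $238,400 threshold, so the full $5,450 applies. total $2,870 + $5,450 = $8,320
Farouk ($221,151): Veteran's Credit: income exceeds $172,300 by $48,851 → 98 increments × $140 = $13,720 ≥ base, so the credit is $0. Renter's Relief Credit: $221,151 is at or below the $238,400 threshold, so the full $5,450 applies. total $0 + $5,450 = $5,450
Difference: |$8,320 − $5,450| = $2,870.

$2,870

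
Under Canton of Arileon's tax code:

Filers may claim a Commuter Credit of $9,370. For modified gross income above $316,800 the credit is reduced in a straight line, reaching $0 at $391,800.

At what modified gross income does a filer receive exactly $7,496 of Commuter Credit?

$7,496 is 7,496/9,370 of the full $9,370, so 1,874/9,370 of the $75,000 range has been used: income = $316,800 + $75,000 × 1,874/9,370 = $331,800.

$331,800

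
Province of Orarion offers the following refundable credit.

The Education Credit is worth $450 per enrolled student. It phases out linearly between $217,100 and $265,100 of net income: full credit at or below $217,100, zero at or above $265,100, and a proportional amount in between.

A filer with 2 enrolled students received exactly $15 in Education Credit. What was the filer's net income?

Full credit = 2 × $450 = $900.
$15 is 15/900 of the full $900, so 885/900 of the $48,000 range has been used: income = $217,100 + $48,000 × 885/900 = $264,300.

$264,300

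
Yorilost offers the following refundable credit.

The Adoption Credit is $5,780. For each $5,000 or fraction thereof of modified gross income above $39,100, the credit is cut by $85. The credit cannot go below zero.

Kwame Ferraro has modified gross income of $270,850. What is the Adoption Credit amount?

Adoption Credit: income exceeds $39,100 by $231,750, which is 47 full-or-partial $5,000 increments; reduction = 47 × $85 = $3,995, leaving $1,785.

$1,785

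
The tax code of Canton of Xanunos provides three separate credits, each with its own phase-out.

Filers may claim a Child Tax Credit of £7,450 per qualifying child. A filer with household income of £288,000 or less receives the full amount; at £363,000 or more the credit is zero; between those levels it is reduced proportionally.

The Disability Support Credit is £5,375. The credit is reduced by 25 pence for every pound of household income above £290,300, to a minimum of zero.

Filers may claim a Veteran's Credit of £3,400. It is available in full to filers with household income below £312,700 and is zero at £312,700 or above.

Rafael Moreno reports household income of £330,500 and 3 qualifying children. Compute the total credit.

£9,685

Child Tax Credit: base = 3 × £7,450 = £22,350. £330,500 is £42,500 into a £75,000 phase-out range, leaving 32,500/75,000 of the credit: £22,350 × 32,500/75,000 = £9,685.
Disability Support Credit: 25% of the £40,200 excess over £290,300 is £10,050 ≥ base, so the credit is £0.
Veteran's Credit: £330,500 meets or exceeds the £312,700 cutoff, so the credit is £0.
Total: £9,685 + £0 + £0 = £9,685.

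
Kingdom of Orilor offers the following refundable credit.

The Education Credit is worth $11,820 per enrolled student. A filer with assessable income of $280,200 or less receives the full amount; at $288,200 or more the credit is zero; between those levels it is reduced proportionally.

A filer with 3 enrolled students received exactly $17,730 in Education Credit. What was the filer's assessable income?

Full credit = 3 × $11,820 = $35,460.
$17,730 is 17,730/35,460 of the full $35,460, so 17,730/35,460 of the $8,000 range has been used: income = $280,200 + $8,000 × 17,730/35,460 = $284,200.

$284,200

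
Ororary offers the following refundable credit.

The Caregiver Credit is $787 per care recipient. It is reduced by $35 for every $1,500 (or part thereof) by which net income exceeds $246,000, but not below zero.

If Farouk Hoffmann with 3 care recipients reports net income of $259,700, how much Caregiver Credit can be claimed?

$2,011

Caregiver Credit: base = 3 × $787 = $2,361. income exceeds $246,000 by $13,700, which is 10 full-or-partial $1,500 increments; reduction = 10 × $35 = $350, leaving $2,011.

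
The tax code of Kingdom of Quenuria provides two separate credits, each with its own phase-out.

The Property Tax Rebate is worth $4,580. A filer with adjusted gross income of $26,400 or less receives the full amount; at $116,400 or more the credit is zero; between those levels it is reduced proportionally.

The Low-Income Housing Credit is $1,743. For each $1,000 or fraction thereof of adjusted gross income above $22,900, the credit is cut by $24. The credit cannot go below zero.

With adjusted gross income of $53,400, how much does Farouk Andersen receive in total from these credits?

$4,205

Property Tax Rebate: $53,400 is $27,000 into a $90,000 phase-out range, leaving 63,000/90,000 of the credit: $4,580 × 63,000/90,000 = $3,206.
Low-Income Housing Credit: income exceeds $22,900 by $30,500, which is 31 full-or-partial $1,000 increments; reduction = 31 × $24 = $744, leaving $999.
Total: $3,206 + $999 = $4,205.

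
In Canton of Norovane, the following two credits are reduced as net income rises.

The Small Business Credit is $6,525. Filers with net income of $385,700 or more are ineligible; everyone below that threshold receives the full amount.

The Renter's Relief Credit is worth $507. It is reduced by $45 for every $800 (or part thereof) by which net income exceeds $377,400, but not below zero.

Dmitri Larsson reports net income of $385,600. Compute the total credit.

$6,537

Small Business Credit: $385,600 is below the $385,700 cutoff, so the full $6,525 applies.
Renter's Relief Credit: income exceeds $377,400 by $8,200, which is 11 full-or-partial $800 increments; reduction = 11 × $45 = $495, leaving $12.
Total: $6,525 + $12 = $6,537.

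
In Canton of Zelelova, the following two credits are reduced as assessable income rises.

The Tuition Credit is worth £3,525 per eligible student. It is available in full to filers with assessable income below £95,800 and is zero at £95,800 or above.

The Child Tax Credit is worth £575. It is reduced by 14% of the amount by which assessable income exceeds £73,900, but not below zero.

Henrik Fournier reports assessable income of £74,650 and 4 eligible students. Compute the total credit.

£14,570

Tuition Credit: base = 4 × £3,525 = £14,100. £74,650 is below the £95,800 cutoff, so the full £14,100 applies.
Child Tax Credit: 14% of the £750 excess over £73,900 is £105; credit = £575 − £105 = £470.
Total: £14,100 + £470 = £14,570.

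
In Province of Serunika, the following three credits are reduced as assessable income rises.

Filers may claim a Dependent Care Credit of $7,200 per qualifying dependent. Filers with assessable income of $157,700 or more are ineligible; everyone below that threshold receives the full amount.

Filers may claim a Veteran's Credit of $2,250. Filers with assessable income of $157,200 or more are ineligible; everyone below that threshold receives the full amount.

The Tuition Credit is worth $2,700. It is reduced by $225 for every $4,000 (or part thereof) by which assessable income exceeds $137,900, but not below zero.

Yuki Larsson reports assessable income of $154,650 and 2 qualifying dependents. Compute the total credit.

$18,225

Dependent Care Credit: base = 2 × $7,200 = $14,400. $154,650 is below the $157,700 cutoff, so the full $14,400 applies.
Veteran's Credit: $154,650 is below the $157,200 cutoff, so the full $2,250 applies.
Tuition Credit: income exceeds $137,900 by $16,750, which is 5 full-or-partial $4,000 increments; reduction = 5 × $225 = $1,125, leaving $1,575.
Total: $14,400 + $2,250 + $1,575 = $18,225.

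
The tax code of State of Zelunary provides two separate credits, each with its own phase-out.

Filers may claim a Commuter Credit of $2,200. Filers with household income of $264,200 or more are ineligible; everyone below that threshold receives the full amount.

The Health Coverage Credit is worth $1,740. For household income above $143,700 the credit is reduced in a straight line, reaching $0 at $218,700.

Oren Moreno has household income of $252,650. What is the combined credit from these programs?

Commuter Credit: $252,650 is below the $264,200 cutoff, so the full $2,200 applies.
Health Coverage Credit: $252,650 is at or above $218,700, so the credit is $0.
Total: $2,200 + $0 = $2,200.

$2,200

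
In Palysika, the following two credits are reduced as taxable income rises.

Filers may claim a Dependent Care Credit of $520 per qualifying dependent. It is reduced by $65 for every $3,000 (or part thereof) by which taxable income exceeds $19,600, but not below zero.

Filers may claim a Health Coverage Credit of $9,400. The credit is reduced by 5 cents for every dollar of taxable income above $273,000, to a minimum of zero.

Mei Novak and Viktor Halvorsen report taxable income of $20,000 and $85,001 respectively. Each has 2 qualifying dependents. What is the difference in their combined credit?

$975

Mei ($20,000): Dependent Care Credit: base = 2 × $520 = $1,040. income exceeds $19,600 by $400, which is 1 full-or-partial $3,000 increment; reduction = 1 × $65 = $65, leaving $975. Health Coverage Credit: $20,000 is at or below the $273,000 threshold, so the full $9,400 applies. total $975 + $9,400 = $10,375
Viktor ($85,001): Dependent Care Credit: base = 2 × $520 = $1,040. income exceeds $19,600 by $65,401 → 22 increments × $65 = $1,430 ≥ base, so the credit is $0. Health Coverage Credit: $85,001 is at or below the $273,000 threshold, so the full $9,400 applies. total $0 + $9,400 = $9,400
Difference: |$10,375 − $9,400| = $975.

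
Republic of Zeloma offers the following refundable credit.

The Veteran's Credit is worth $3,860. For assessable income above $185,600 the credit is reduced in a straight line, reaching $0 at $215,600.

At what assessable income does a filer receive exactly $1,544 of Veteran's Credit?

$1,544 is 1,544/3,860 of the full $3,860, so 2,316/3,860 of the $30,000 range has been used: income = $185,600 + $30,000 × 2,316/3,860 = $203,600.

$203,600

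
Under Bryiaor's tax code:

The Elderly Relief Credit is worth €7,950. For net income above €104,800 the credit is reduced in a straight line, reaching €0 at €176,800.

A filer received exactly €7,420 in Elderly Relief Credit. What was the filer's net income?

€7,420 is 7,420/7,950 of the full €7,950, so 530/7,950 of the €72,000 range has been used: income = €104,800 + €72,000 × 530/7,950 = €109,600.

€109,600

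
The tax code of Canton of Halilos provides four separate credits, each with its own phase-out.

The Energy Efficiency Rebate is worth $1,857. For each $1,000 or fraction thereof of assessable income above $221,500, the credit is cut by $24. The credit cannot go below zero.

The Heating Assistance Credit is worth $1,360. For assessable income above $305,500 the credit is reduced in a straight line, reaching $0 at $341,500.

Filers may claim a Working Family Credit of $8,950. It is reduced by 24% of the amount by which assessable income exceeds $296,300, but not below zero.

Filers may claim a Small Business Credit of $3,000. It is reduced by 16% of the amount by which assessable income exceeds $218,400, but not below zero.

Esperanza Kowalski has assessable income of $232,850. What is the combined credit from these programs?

Energy Efficiency Rebate: income exceeds $221,500 by $11,350, which is 12 full-or-partial $1,000 increments; reduction = 12 × $24 = $288, leaving $1,569.
Heating Assistance Credit: $232,850 is at or below the $305,500 threshold, so the full $1,360 applies.
Working Family Credit: $232,850 is at or below the $296,300 threshold, so the full $8,950 applies.
Small Business Credit: 16% of the $14,450 excess over $218,400 is $2,312; credit = $3,000 − $2,312 = $688.
Total: $1,569 + $1,360 + $8,950 + $688 = $12,567.

$12,567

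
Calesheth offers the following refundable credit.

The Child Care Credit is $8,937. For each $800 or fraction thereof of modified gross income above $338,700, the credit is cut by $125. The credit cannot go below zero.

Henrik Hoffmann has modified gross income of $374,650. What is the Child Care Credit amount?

Child Care Credit: income exceeds $338,700 by $35,950, which is 45 full-or-partial $800 increments; reduction = 45 × $125 = $5,625, leaving $3,312.

$3,312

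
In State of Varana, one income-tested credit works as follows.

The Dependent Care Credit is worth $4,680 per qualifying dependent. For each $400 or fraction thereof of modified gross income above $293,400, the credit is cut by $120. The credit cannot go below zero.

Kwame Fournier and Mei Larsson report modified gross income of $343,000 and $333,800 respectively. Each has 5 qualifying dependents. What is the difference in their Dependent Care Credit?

Kwame ($343,000): Dependent Care Credit: base = 5 × $4,680 = $23,400. income exceeds $293,400 by $49,600, which is 124 full-or-partial $400 increments; reduction = 124 × $120 = $14,880, leaving $8,520.
Mei ($333,800): Dependent Care Credit: base = 5 × $4,680 = $23,400. income exceeds $293,400 by $40,400, which is 101 full-or-partial $400 increments; reduction = 101 × $120 = $12,120, leaving $11,280.
Difference: |$8,520 − $11,280| = $2,760.

$2,760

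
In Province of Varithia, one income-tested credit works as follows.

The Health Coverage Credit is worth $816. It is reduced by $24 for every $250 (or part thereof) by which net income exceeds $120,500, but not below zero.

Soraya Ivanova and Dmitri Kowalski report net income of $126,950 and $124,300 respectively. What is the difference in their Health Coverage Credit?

$240

Soraya ($126,950): Health Coverage Credit: income exceeds $120,500 by $6,450, which is 26 full-or-partial $250 increments; reduction = 26 × $24 = $624, leaving $192.
Dmitri ($124,300): Health Coverage Credit: income exceeds $120,500 by $3,800, which is 16 full-or-partial $250 increments; reduction = 16 × $24 = $384, leaving $432.
Difference: |$192 − $432| = $240.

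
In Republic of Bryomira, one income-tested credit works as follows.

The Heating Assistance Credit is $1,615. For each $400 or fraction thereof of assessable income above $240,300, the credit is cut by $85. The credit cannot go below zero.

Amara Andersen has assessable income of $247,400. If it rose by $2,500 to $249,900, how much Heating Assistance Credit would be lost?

At $247,400 — income exceeds $240,300 by $7,100, which is 18 full-or-partial $400 increments; reduction = 18 × $85 = $1,530, leaving $85.
At $249,900 — income exceeds $240,300 by $9,600 → 24 increments × $85 = $2,040 ≥ base, so the credit is $0.
Lost: $85 − $0 = $85.

$85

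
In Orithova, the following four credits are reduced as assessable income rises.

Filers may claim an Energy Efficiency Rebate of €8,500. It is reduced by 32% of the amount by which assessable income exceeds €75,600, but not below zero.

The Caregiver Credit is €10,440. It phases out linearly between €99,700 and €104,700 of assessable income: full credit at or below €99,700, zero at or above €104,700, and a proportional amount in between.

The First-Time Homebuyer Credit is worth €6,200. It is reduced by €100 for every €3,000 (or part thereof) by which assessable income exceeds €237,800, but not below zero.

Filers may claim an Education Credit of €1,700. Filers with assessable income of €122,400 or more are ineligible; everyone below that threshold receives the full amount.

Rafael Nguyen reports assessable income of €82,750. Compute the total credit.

Energy Efficiency Rebate: 32% of the €7,150 excess over €75,600 is €2,288; credit = €8,500 − €2,288 = €6,212.
Caregiver Credit: €82,750 is at or below the €99,700 threshold, so the full €10,440 applies.
First-Time Homebuyer Credit: €82,750 is at or below the €237,800 threshold, so the full €6,200 applies.
Education Credit: €82,750 is below the €122,400 cutoff, so the full €1,700 applies.
Total: €6,212 + €10,440 + €6,200 + €1,700 = €24,552.

€24,552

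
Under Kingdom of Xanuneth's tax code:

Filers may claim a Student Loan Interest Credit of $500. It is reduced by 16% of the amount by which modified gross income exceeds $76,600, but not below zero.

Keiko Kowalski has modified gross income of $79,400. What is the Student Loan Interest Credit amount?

Student Loan Interest Credit: 16% of the $2,800 excess over $76,600 is $448; credit = $500 − $448 = $52.

$52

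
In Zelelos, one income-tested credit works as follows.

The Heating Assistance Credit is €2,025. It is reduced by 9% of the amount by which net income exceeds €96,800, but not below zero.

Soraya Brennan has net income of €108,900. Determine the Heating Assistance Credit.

€936

Heating Assistance Credit: 9% of the €12,100 excess over €96,800 is €1,089; credit = €2,025 − €1,089 = €936.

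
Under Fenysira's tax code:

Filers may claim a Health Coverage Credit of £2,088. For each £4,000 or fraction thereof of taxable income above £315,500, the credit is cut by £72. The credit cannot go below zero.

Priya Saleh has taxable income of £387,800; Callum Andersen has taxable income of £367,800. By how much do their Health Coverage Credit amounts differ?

Priya (£387,800): Health Coverage Credit: income exceeds £315,500 by £72,300, which is 19 full-or-partial £4,000 increments; reduction = 19 × £72 = £1,368, leaving £720.
Callum (£367,800): Health Coverage Credit: income exceeds £315,500 by £52,300, which is 14 full-or-partial £4,000 increments; reduction = 14 × £72 = £1,008, leaving £1,080.
Difference: |£720 − £1,080| = £360.

£360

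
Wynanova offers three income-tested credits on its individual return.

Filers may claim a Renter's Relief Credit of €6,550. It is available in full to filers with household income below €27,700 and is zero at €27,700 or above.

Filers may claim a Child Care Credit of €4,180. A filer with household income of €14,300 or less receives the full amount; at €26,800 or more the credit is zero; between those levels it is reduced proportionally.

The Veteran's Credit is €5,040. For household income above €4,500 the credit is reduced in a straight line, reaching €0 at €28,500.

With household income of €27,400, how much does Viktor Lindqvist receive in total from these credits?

€6,781

Renter's Relief Credit: €27,400 is below the €27,700 cutoff, so the full €6,550 applies.
Child Care Credit: €27,400 is at or above €26,800, so the credit is €0.
Veteran's Credit: €27,400 is €22,900 into a €24,000 phase-out range, leaving 1,100/24,000 of the credit: €5,040 × 1,100/24,000 = €231.
Total: €6,550 + €0 + €231 = €6,781.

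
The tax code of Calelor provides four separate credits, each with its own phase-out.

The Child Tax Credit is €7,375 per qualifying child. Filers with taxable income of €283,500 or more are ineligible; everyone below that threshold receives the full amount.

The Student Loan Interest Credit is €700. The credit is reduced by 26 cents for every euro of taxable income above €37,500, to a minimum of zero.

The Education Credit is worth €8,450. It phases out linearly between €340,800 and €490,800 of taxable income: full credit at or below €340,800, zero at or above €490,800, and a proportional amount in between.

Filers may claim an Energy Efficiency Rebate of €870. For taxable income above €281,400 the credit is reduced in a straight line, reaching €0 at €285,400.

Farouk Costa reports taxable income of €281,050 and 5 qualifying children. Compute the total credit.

Child Tax Credit: base = 5 × €7,375 = €36,875. €281,050 is below the €283,500 cutoff, so the full €36,875 applies.
Student Loan Interest Credit: 26% of the €243,550 excess over €37,500 is €63,323 ≥ base, so the credit is €0.
Education Credit: €281,050 is at or below the €340,800 threshold, so the full €8,450 applies.
Energy Efficiency Rebate: €281,050 is at or below the €281,400 threshold, so the full €870 applies.
Total: €36,875 + €0 + €8,450 + €870 = €46,195.

€46,195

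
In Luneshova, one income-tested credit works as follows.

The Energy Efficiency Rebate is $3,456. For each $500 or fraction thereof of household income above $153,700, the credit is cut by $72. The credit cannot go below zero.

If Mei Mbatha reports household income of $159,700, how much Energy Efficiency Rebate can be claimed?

Energy Efficiency Rebate: income exceeds $153,700 by $6,000, which is 12 full-or-partial $500 increments; reduction = 12 × $72 = $864, leaving $2,592.

$2,592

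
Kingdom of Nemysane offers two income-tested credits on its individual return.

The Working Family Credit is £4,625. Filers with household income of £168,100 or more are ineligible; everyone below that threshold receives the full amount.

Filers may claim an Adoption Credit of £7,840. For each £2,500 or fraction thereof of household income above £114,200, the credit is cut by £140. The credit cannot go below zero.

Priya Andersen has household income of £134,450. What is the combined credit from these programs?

Working Family Credit: £134,450 is below the £168,100 cutoff, so the full £4,625 applies.
Adoption Credit: income exceeds £114,200 by £20,250, which is 9 full-or-partial £2,500 increments; reduction = 9 × £140 = £1,260, leaving £6,580.
Total: £4,625 + £6,580 = £11,205.

£11,205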